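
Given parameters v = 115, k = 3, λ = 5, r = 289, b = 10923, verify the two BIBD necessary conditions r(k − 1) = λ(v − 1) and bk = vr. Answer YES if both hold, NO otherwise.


Condition (i): r(k − 1) = 289·2 = 578; λ(v − 1) = 5·114 = 570. Match? NO.
Condition (ii): bk = 10923·3 = 32769; vr = 115·289 = 33235. Match? NO.
Both conditions hold? NO.

NO


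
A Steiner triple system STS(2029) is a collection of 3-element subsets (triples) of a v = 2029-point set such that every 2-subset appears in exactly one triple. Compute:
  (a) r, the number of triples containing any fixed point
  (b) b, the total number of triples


An STS(v) is a 2-(v, 3, 1) BIBD: block size k = 3, λ = 1.
Replication: r(k − 1) = λ(v − 1) ⇒ r·2 = 2029 − 1 = 2028 ⇒ r = 1014.
Block count: bk = vr ⇒ b·3 = 2029·1014 = 2057406 ⇒ b = 685802.
(Check via b = v(v − 1)/6 = 2029·2028/6 = 4114812/6 = 685802.)

r = 1014, b = 685802.


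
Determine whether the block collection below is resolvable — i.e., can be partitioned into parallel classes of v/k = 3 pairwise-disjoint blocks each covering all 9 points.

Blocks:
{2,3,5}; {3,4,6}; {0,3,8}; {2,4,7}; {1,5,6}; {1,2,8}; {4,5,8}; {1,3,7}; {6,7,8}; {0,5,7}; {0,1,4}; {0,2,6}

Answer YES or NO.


v = 9, block size k = 3, number of blocks = 12.
For resolvability, blocks must partition into parallel classes of size v/k = 3.
Total blocks must therefore be a multiple of 3: 12 = 3·4 + 0 ⇒ divisible ✓.
Greedy packing gives 4 candidate class(es). Each should be a full parallel class (size 3, covers all 9 points).
  Class 1 (3 blocks): {2,3,5}; {6,7,8}; {0,1,4}. Points covered: [0, 1, 2, 3, 4, 5, 6, 7, 8].
  Class 2 (3 blocks): {3,4,6}; {1,2,8}; {0,5,7}. Points covered: [0, 1, 2, 3, 4, 5, 6, 7, 8].
  Class 3 (3 blocks): {0,3,8}; {2,4,7}; {1,5,6}. Points covered: [0, 1, 2, 3, 4, 5, 6, 7, 8].
  Class 4 (3 blocks): {4,5,8}; {1,3,7}; {0,2,6}. Points covered: [0, 1, 2, 3, 4, 5, 6, 7, 8].
All classes full (size 3)? YES. All classes cover every point? YES.
Resolvable? YES.

YES


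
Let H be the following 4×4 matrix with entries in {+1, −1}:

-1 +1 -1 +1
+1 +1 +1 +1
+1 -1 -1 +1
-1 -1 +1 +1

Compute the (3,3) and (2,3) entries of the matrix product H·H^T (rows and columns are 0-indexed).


Row 2 of H: [1, -1, -1, 1].
Row 3 of H: [-1, -1, 1, 1].
(H·H^T)[3][3] = Σ_j H[3][j]·H[3][j] = (-1)² + (-1)² + (1)² + (1)² = 1 + 1 + 1 + 1 = 4.
(H·H^T)[2][3] = Σ_j H[2][j]·H[3][j] = (1)·(-1) + (-1)·(-1) + (-1)·(1) + (1)·(1) = -1 + 1 + -1 + 1 = 0.
So rows 2 and 3 are orthogonal; the diagonal entry equals n = 4.

(3,3) entry = 4; (2,3) entry = 0.


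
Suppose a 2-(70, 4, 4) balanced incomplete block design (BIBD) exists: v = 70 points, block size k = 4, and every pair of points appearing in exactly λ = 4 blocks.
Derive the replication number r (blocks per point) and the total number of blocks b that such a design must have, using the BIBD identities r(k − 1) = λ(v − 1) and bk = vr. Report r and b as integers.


Any 2-(v, k, λ) BIBD satisfies two necessary conditions:
  (i)  Each point sits in r blocks, and counting incidences through any fixed point gives r(k − 1) = λ(v − 1), so r = λ(v − 1)/(k − 1).
  (ii) Total incidences bk = vr, so b = vr/k.
Step 1: r = λ(v − 1)/(k − 1) = 4·(70 − 1)/(4 − 1) = 4·69/3 = 276/3 = 92.
Step 2: b = vr/k = 70·92/4 = 6440/4 = 1610.
Check integrality: r = 92 ∈ Z ✓, b = 1610 ∈ Z ✓.
(These identities are necessary conditions: they determine r and b for any design with these parameters, but do not by themselves prove that one exists.)

r = 92, b = 1610.


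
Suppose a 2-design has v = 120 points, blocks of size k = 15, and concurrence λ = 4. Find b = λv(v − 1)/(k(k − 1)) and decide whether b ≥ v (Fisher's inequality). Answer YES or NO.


b = λv(v − 1)/(k(k − 1)) = 4·120·119/(15·14) = 57120/210 = 272.
Compare with v = 120: b ≥ v, so Fisher's inequality holds.

YES


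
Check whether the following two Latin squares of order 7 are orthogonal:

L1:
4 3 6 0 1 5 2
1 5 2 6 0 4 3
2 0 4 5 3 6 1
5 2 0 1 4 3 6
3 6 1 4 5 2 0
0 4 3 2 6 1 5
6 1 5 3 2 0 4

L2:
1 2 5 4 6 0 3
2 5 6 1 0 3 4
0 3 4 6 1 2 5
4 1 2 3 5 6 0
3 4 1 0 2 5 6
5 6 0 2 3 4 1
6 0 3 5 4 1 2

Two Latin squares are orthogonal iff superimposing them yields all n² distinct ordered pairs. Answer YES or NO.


Form the n² = 49 superimposed pairs (L1[i][j], L2[i][j]), row by row (rows and columns indexed from 0):
row 0: (4,1) (3,2) (6,5) (0,4) (1,6) (5,0) (2,3)
row 1: (1,2) (5,5) (2,6) (6,1) (0,0) (4,3) (3,4)
row 2: (2,0) (0,3) (4,4) (5,6) (3,1) (6,2) (1,5)
row 3: (5,4) (2,1) (0,2) (1,3) (4,5) (3,6) (6,0)
row 4: (3,3) (6,4) (1,1) (4,0) (5,2) (2,5) (0,6)
row 5: (0,5) (4,6) (3,0) (2,2) (6,3) (1,4) (5,1)
row 6: (6,6) (1,0) (5,3) (3,5) (2,4) (0,1) (4,2)
Orthogonality requires all 49 pairs distinct.
Check by first coordinate: for each symbol s of L1, list the L2 entries in the n cells where L1 = s; they must all differ.
  L1 = 0: L2 entries (in reading order) 4, 0, 3, 2, 6, 5, 1 — all 7 distinct ✓
  L1 = 1: L2 entries (in reading order) 6, 2, 5, 3, 1, 4, 0 — all 7 distinct ✓
  L1 = 2: L2 entries (in reading order) 3, 6, 0, 1, 5, 2, 4 — all 7 distinct ✓
  L1 = 3: L2 entries (in reading order) 2, 4, 1, 6, 3, 0, 5 — all 7 distinct ✓
  L1 = 4: L2 entries (in reading order) 1, 3, 4, 5, 0, 6, 2 — all 7 distinct ✓
  L1 = 5: L2 entries (in reading order) 0, 5, 6, 4, 2, 1, 3 — all 7 distinct ✓
  L1 = 6: L2 entries (in reading order) 5, 1, 2, 0, 4, 3, 6 — all 7 distinct ✓
Every symbol of L1 meets every symbol of L2 exactly once, so all 49 pairs are distinct (49 of 49).
Conclusion: YES.

YES


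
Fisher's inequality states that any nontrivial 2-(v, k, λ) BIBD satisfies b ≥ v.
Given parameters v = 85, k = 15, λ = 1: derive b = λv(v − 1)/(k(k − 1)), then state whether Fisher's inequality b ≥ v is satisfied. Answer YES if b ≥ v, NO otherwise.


b = λv(v − 1)/(k(k − 1)) = 1·85·84/(15·14) = 7140/210 = 34.
Compare with v = 85: b < v, so Fisher's inequality fails.

NO


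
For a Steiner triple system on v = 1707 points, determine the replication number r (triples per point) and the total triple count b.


An STS(v) is a 2-(v, 3, 1) BIBD: block size k = 3, λ = 1.
Replication: r(k − 1) = λ(v − 1) ⇒ r·2 = 1707 − 1 = 1706 ⇒ r = 853.
Block count: bk = vr ⇒ b·3 = 1707·853 = 1456071 ⇒ b = 485357.

r = 853, b = 485357.


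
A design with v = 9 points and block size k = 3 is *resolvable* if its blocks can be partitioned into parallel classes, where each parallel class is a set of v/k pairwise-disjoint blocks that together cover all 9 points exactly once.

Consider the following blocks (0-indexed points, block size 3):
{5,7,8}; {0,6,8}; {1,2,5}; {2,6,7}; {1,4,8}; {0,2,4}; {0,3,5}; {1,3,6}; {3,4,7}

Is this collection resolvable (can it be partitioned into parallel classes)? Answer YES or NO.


v = 9, block size k = 3, number of blocks = 9.
For resolvability, blocks must partition into parallel classes of size v/k = 3.
Total blocks must therefore be a multiple of 3: 9 = 3·3 + 0 ⇒ divisible ✓.
Greedy packing gives 3 candidate class(es). Each should be a full parallel class (size 3, covers all 9 points).
  Class 1 (3 blocks): {5,7,8}; {0,2,4}; {1,3,6}. Points covered: [0, 1, 2, 3, 4, 5, 6, 7, 8].
  Class 2 (3 blocks): {0,6,8}; {1,2,5}; {3,4,7}. Points covered: [0, 1, 2, 3, 4, 5, 6, 7, 8].
  Class 3 (3 blocks): {2,6,7}; {1,4,8}; {0,3,5}. Points covered: [0, 1, 2, 3, 4, 5, 6, 7, 8].
All classes full (size 3)? YES. All classes cover every point? YES.
Resolvable? YES.

YES


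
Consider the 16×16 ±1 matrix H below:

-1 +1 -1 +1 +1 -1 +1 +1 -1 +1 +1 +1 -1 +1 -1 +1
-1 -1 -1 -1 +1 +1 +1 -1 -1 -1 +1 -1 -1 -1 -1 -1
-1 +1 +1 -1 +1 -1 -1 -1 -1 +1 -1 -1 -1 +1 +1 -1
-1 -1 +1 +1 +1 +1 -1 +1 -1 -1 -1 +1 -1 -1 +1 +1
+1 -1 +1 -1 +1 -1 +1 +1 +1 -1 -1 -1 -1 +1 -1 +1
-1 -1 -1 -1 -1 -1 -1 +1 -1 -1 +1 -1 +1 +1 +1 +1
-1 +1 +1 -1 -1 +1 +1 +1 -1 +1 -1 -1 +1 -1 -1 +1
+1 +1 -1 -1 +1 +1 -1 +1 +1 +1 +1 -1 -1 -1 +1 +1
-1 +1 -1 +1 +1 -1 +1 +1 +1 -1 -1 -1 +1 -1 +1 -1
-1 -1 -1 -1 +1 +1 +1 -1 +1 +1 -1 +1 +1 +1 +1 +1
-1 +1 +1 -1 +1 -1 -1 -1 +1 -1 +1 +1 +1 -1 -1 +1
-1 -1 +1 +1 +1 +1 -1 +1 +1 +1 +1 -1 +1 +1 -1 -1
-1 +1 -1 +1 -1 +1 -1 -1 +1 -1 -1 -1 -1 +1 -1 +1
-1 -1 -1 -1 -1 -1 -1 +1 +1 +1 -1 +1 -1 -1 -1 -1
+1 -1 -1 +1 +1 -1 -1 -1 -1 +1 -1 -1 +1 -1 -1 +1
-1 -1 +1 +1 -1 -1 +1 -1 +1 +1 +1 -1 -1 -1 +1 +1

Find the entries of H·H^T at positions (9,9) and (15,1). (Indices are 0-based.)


Row 1 of H: [-1, -1, -1, -1, 1, 1, 1, -1, -1, -1, 1, -1, -1, -1, -1, -1].
Row 9 of H: [-1, -1, -1, -1, 1, 1, 1, -1, 1, 1, -1, 1, 1, 1, 1, 1].
Row 15 of H: [-1, -1, 1, 1, -1, -1, 1, -1, 1, 1, 1, -1, -1, -1, 1, 1].
(H·H^T)[9][9] = Σ_j H[9][j]·H[9][j] = (-1)² + (-1)² + (-1)² + (-1)² + (1)² + (1)² + (1)² + (-1)² + (1)² + (1)² + (-1)² + (1)² + (1)² + (1)² + (1)² + (1)² = 1 + 1 + 1 + 1 + 1 + 1 + 1 + 1 + 1 + 1 + 1 + 1 + 1 + 1 + 1 + 1 = 16.
(H·H^T)[15][1] = Σ_j H[15][j]·H[1][j] = (-1)·(-1) + (-1)·(-1) + (1)·(-1) + (1)·(-1) + (-1)·(1) + (-1)·(1) + (1)·(1) + (-1)·(-1) + (1)·(-1) + (1)·(-1) + (1)·(1) + (-1)·(-1) + (-1)·(-1) + (-1)·(-1) + (1)·(-1) + (1)·(-1) = 1 + 1 + -1 + -1 + -1 + -1 + 1 + 1 + -1 + -1 + 1 + 1 + 1 + 1 + -1 + -1 = 0.
So rows 15 and 1 are orthogonal; the diagonal entry equals n = 16.

(9,9) entry = 16; (15,1) entry = 0.


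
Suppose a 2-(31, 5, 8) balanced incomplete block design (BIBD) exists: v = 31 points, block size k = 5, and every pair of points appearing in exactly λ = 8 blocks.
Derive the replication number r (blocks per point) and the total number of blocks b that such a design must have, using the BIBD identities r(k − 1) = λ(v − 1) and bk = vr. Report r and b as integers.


Any 2-(v, k, λ) BIBD satisfies two necessary conditions:
  (i)  Each point sits in r blocks, and counting incidences through any fixed point gives r(k − 1) = λ(v − 1), so r = λ(v − 1)/(k − 1).
  (ii) Total incidences bk = vr, so b = vr/k.
Step 1: r = λ(v − 1)/(k − 1) = 8·(31 − 1)/(5 − 1) = 8·30/4 = 240/4 = 60.
Step 2: b = vr/k = 31·60/5 = 1860/5 = 372.
Check integrality: r = 60 ∈ Z ✓, b = 372 ∈ Z ✓.
(These identities are necessary conditions: they determine r and b for any design with these parameters, but do not by themselves prove that one exists.)

r = 60, b = 372.


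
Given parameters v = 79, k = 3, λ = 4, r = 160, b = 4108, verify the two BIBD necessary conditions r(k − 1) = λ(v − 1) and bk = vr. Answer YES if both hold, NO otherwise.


Condition (i): r(k − 1) = 160·2 = 320; λ(v − 1) = 4·78 = 312. Match? NO.
Condition (ii): bk = 4108·3 = 12324; vr = 79·160 = 12640. Match? NO.
Both conditions hold? NO.

NO


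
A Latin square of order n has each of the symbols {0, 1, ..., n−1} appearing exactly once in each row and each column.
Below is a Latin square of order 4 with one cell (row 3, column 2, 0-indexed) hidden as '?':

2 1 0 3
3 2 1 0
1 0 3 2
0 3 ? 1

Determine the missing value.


Row 3 contains symbols [0, 1, 3] — missing [2].
Column 2 contains symbols [0, 1, 3] — missing [2].
The missing symbol must appear in both missing sets; intersection = [2].
Therefore the hidden value is 2.

Missing value = 2.


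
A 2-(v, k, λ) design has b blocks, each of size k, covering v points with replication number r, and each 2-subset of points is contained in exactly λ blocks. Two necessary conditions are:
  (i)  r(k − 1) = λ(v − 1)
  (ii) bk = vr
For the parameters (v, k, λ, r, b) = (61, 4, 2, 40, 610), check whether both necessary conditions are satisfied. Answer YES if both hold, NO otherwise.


Condition (i): r(k − 1) = 40·3 = 120; λ(v − 1) = 2·60 = 120. Match? YES.
Condition (ii): bk = 610·4 = 2440; vr = 61·40 = 2440. Match? YES.
Both conditions hold? YES.

YES


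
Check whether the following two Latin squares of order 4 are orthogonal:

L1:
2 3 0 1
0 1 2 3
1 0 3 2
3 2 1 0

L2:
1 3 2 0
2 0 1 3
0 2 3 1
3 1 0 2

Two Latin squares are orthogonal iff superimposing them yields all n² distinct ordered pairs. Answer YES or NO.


Form the n² = 16 superimposed pairs (L1[i][j], L2[i][j]), row by row (rows and columns indexed from 0):
row 0: (2,1) (3,3) (0,2) (1,0)
row 1: (0,2) (1,0) (2,1) (3,3)
row 2: (1,0) (0,2) (3,3) (2,1)
row 3: (3,3) (2,1) (1,0) (0,2)
Orthogonality requires all 16 pairs distinct.
But the pair (0,2) repeats: cell (0,2) has L1 = 0, L2 = 2, and cell (1,0) has L1 = 0, L2 = 2.
A repeated pair means some other pair never occurs (only 4 distinct pairs out of 16), so the squares are not orthogonal.
Conclusion: NO.

NO


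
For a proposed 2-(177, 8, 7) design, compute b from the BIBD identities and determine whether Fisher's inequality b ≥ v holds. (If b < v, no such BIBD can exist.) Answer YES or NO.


r = λ(v − 1)/(k − 1) = 7·176/7 = 176.
b = vr/k = 177·176/8 = 3894.
Fisher's inequality: b ≥ v ⇔ 3894 ≥ 177? YES.

YES


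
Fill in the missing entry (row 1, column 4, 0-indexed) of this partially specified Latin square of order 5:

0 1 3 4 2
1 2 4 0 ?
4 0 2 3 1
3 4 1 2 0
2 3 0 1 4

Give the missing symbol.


Row 1 contains symbols [0, 1, 2, 4] — missing [3].
Column 4 contains symbols [0, 1, 2, 4] — missing [3].
The missing symbol must appear in both missing sets; intersection = [3].
Therefore the hidden value is 3.

Missing value = 3.


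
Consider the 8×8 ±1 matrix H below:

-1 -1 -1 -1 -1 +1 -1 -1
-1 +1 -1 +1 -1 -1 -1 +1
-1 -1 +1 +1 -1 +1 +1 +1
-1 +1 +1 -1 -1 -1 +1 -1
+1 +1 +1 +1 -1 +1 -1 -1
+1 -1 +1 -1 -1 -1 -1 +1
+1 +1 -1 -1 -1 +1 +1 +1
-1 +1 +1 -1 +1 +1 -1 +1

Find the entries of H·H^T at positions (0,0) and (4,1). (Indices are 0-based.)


Row 0 of H: [-1, -1, -1, -1, -1, 1, -1, -1].
Row 1 of H: [-1, 1, -1, 1, -1, -1, -1, 1].
Row 4 of H: [1, 1, 1, 1, -1, 1, -1, -1].
(H·H^T)[0][0] = Σ_j H[0][j]·H[0][j] = (-1)² + (-1)² + (-1)² + (-1)² + (-1)² + (1)² + (-1)² + (-1)² = 1 + 1 + 1 + 1 + 1 + 1 + 1 + 1 = 8.
(H·H^T)[4][1] = Σ_j H[4][j]·H[1][j] = (1)·(-1) + (1)·(1) + (1)·(-1) + (1)·(1) + (-1)·(-1) + (1)·(-1) + (-1)·(-1) + (-1)·(1) = -1 + 1 + -1 + 1 + 1 + -1 + 1 + -1 = 0.
So rows 4 and 1 are orthogonal; the diagonal entry equals n = 8.

(0,0) entry = 8; (4,1) entry = 0.


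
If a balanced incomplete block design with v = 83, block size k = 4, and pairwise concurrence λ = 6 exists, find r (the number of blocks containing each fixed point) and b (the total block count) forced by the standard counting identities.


Any 2-(v, k, λ) BIBD satisfies two necessary conditions:
  (i)  Each point sits in r blocks, and counting incidences through any fixed point gives r(k − 1) = λ(v − 1), so r = λ(v − 1)/(k − 1).
  (ii) Total incidences bk = vr, so b = vr/k.
Step 1: r = λ(v − 1)/(k − 1) = 6·(83 − 1)/(4 − 1) = 6·82/3 = 492/3 = 164.
Step 2: b = vr/k = 83·164/4 = 13612/4 = 3403.
Check integrality: r = 164 ∈ Z ✓, b = 3403 ∈ Z ✓.
(These identities are necessary conditions: they determine r and b for any design with these parameters, but do not by themselves prove that one exists.)

r = 164, b = 3403.


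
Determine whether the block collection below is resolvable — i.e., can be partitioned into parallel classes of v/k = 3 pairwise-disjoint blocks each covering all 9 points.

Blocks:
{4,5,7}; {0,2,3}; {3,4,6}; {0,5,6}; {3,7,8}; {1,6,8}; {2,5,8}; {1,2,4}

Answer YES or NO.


v = 9, block size k = 3, number of blocks = 8.
For resolvability, blocks must partition into parallel classes of size v/k = 3.
Total blocks must therefore be a multiple of 3: 8 = 3·2 + 2 ⇒ not divisible ✗.
Resolvable? NO.

NO


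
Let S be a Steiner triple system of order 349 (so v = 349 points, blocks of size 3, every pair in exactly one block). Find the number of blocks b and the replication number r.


An STS(v) is a 2-(v, 3, 1) BIBD: block size k = 3, λ = 1.
Replication: r(k − 1) = λ(v − 1) ⇒ r·2 = 349 − 1 = 348 ⇒ r = 174.
Block count: b = v(v − 1)/6 = 349·348/6 = 121452/6 = 20242.

r = 174, b = 20242.


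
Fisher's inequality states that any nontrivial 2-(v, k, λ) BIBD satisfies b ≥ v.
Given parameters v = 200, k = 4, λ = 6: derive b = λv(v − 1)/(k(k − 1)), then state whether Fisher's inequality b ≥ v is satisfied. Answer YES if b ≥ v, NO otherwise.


b = λv(v − 1)/(k(k − 1)) = 6·200·199/(4·3) = 238800/12 = 19900.
Compare with v = 200: b ≥ v, so Fisher's inequality holds.

YES


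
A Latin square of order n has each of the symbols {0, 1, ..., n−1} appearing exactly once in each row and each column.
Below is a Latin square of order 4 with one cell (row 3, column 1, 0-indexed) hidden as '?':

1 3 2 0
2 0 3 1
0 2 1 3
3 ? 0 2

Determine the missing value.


Row 3 contains symbols [0, 2, 3] — missing [1].
Column 1 contains symbols [0, 2, 3] — missing [1].
The missing symbol must appear in both missing sets; intersection = [1].
Therefore the hidden value is 1.

Missing value = 1.


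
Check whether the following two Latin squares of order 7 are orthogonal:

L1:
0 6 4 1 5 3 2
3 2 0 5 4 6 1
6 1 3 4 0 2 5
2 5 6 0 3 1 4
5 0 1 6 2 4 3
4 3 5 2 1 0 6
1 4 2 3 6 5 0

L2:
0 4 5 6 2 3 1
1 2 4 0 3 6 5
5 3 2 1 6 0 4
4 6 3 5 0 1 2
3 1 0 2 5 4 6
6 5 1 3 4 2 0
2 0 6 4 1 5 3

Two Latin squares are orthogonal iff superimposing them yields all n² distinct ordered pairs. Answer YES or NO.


Form the n² = 49 superimposed pairs (L1[i][j], L2[i][j]), row by row (rows and columns indexed from 0):
row 0: (0,0) (6,4) (4,5) (1,6) (5,2) (3,3) (2,1)
row 1: (3,1) (2,2) (0,4) (5,0) (4,3) (6,6) (1,5)
row 2: (6,5) (1,3) (3,2) (4,1) (0,6) (2,0) (5,4)
row 3: (2,4) (5,6) (6,3) (0,5) (3,0) (1,1) (4,2)
row 4: (5,3) (0,1) (1,0) (6,2) (2,5) (4,4) (3,6)
row 5: (4,6) (3,5) (5,1) (2,3) (1,4) (0,2) (6,0)
row 6: (1,2) (4,0) (2,6) (3,4) (6,1) (5,5) (0,3)
Orthogonality requires all 49 pairs distinct.
Check by first coordinate: for each symbol s of L1, list the L2 entries in the n cells where L1 = s; they must all differ.
  L1 = 0: L2 entries (in reading order) 0, 4, 6, 5, 1, 2, 3 — all 7 distinct ✓
  L1 = 1: L2 entries (in reading order) 6, 5, 3, 1, 0, 4, 2 — all 7 distinct ✓
  L1 = 2: L2 entries (in reading order) 1, 2, 0, 4, 5, 3, 6 — all 7 distinct ✓
  L1 = 3: L2 entries (in reading order) 3, 1, 2, 0, 6, 5, 4 — all 7 distinct ✓
  L1 = 4: L2 entries (in reading order) 5, 3, 1, 2, 4, 6, 0 — all 7 distinct ✓
  L1 = 5: L2 entries (in reading order) 2, 0, 4, 6, 3, 1, 5 — all 7 distinct ✓
  L1 = 6: L2 entries (in reading order) 4, 6, 5, 3, 2, 0, 1 — all 7 distinct ✓
Every symbol of L1 meets every symbol of L2 exactly once, so all 49 pairs are distinct (49 of 49).
Conclusion: YES.

YES


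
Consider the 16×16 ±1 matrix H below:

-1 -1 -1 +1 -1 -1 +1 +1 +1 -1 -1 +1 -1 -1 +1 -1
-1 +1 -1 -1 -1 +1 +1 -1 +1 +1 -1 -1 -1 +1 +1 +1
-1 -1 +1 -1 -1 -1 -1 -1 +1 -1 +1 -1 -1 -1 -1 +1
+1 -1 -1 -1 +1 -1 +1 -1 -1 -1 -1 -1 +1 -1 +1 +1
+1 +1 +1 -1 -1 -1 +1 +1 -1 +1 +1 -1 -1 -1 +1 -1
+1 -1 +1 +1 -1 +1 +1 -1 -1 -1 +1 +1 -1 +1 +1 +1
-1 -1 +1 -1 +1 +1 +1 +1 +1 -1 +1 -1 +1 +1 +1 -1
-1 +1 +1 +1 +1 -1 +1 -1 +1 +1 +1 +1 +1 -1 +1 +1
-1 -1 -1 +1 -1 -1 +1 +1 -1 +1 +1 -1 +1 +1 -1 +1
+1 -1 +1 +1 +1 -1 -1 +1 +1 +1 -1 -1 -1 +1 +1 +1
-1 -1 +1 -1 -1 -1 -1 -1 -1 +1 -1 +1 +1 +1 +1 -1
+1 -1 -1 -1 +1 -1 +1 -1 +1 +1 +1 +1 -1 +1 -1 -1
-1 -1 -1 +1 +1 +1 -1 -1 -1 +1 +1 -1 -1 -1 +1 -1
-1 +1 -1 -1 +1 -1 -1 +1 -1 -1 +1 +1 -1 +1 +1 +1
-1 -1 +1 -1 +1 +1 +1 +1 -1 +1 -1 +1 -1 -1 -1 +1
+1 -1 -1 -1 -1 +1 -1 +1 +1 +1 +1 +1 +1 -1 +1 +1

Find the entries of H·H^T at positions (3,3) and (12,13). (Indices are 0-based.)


Row 3 of H: [1, -1, -1, -1, 1, -1, 1, -1, -1, -1, -1, -1, 1, -1, 1, 1].
Row 12 of H: [-1, -1, -1, 1, 1, 1, -1, -1, -1, 1, 1, -1, -1, -1, 1, -1].
Row 13 of H: [-1, 1, -1, -1, 1, -1, -1, 1, -1, -1, 1, 1, -1, 1, 1, 1].
(H·H^T)[3][3] = Σ_j H[3][j]·H[3][j] = (1)² + (-1)² + (-1)² + (-1)² + (1)² + (-1)² + (1)² + (-1)² + (-1)² + (-1)² + (-1)² + (-1)² + (1)² + (-1)² + (1)² + (1)² = 1 + 1 + 1 + 1 + 1 + 1 + 1 + 1 + 1 + 1 + 1 + 1 + 1 + 1 + 1 + 1 = 16.
(H·H^T)[12][13] = Σ_j H[12][j]·H[13][j] = (-1)·(-1) + (-1)·(1) + (-1)·(-1) + (1)·(-1) + (1)·(1) + (1)·(-1) + (-1)·(-1) + (-1)·(1) + (-1)·(-1) + (1)·(-1) + (1)·(1) + (-1)·(1) + (-1)·(-1) + (-1)·(1) + (1)·(1) + (-1)·(1) = 1 + -1 + 1 + -1 + 1 + -1 + 1 + -1 + 1 + -1 + 1 + -1 + 1 + -1 + 1 + -1 = 0.
So rows 12 and 13 are orthogonal; the diagonal entry equals n = 16.

(3,3) entry = 16; (12,13) entry = 0.


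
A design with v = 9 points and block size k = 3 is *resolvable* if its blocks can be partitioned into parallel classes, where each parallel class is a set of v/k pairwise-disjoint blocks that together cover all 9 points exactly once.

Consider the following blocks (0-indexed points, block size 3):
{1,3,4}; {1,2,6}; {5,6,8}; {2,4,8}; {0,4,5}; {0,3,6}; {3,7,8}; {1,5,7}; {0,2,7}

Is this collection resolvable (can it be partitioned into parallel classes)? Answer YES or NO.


v = 9, block size k = 3, number of blocks = 9.
For resolvability, blocks must partition into parallel classes of size v/k = 3.
Total blocks must therefore be a multiple of 3: 9 = 3·3 + 0 ⇒ divisible ✓.
Greedy packing gives 3 candidate class(es). Each should be a full parallel class (size 3, covers all 9 points).
  Class 1 (3 blocks): {1,3,4}; {5,6,8}; {0,2,7}. Points covered: [0, 1, 2, 3, 4, 5, 6, 7, 8].
  Class 2 (3 blocks): {1,2,6}; {0,4,5}; {3,7,8}. Points covered: [0, 1, 2, 3, 4, 5, 6, 7, 8].
  Class 3 (3 blocks): {2,4,8}; {0,3,6}; {1,5,7}. Points covered: [0, 1, 2, 3, 4, 5, 6, 7, 8].
All classes full (size 3)? YES. All classes cover every point? YES.
Resolvable? YES.

YES


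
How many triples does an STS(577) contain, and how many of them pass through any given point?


An STS(v) is a 2-(v, 3, 1) BIBD: block size k = 3, λ = 1.
Replication: r(k − 1) = λ(v − 1) ⇒ r·2 = 577 − 1 = 576 ⇒ r = 288.
Block count: b = v(v − 1)/6 = 577·576/6 = 332352/6 = 55392.

r = 288, b = 55392.


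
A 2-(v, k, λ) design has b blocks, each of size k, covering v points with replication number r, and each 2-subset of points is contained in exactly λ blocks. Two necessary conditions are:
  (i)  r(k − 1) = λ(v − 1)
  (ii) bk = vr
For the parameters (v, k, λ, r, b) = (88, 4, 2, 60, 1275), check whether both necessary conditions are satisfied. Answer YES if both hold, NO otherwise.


Condition (i): r(k − 1) = 60·3 = 180; λ(v − 1) = 2·87 = 174. Match? NO.
Condition (ii): bk = 1275·4 = 5100; vr = 88·60 = 5280. Match? NO.
Both conditions hold? NO.

NO


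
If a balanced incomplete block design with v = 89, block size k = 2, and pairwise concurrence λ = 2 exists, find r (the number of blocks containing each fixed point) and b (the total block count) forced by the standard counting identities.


Any 2-(v, k, λ) BIBD satisfies two necessary conditions:
  (i)  Each point sits in r blocks, and counting incidences through any fixed point gives r(k − 1) = λ(v − 1), so r = λ(v − 1)/(k − 1).
  (ii) Total incidences bk = vr, so b = vr/k.
Step 1: r = λ(v − 1)/(k − 1) = 2·(89 − 1)/(2 − 1) = 2·88/1 = 176/1 = 176.
Step 2: b = vr/k = 89·176/2 = 15664/2 = 7832.
Check integrality: r = 176 ∈ Z ✓, b = 7832 ∈ Z ✓.
(These identities are necessary conditions: they determine r and b for any design with these parameters, but do not by themselves prove that one exists.)

r = 176, b = 7832.


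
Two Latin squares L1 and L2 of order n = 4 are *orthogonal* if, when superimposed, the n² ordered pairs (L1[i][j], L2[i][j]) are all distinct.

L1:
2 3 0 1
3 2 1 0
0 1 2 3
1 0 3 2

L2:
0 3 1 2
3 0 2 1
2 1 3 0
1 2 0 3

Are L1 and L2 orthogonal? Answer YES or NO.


Form the n² = 16 superimposed pairs (L1[i][j], L2[i][j]), row by row (rows and columns indexed from 0):
row 0: (2,0) (3,3) (0,1) (1,2)
row 1: (3,3) (2,0) (1,2) (0,1)
row 2: (0,2) (1,1) (2,3) (3,0)
row 3: (1,1) (0,2) (3,0) (2,3)
Orthogonality requires all 16 pairs distinct.
But the pair (3,3) repeats: cell (0,1) has L1 = 3, L2 = 3, and cell (1,0) has L1 = 3, L2 = 3.
A repeated pair means some other pair never occurs (only 8 distinct pairs out of 16), so the squares are not orthogonal.
Conclusion: NO.

NO


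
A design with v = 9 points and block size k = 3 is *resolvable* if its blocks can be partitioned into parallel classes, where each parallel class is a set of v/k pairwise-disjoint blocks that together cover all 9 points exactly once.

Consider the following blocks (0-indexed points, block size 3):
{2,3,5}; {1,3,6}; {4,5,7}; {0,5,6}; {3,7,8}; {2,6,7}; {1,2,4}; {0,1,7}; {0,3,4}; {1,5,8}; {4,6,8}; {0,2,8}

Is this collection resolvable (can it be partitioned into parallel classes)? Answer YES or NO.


v = 9, block size k = 3, number of blocks = 12.
For resolvability, blocks must partition into parallel classes of size v/k = 3.
Total blocks must therefore be a multiple of 3: 12 = 3·4 + 0 ⇒ divisible ✓.
Greedy packing gives 4 candidate class(es). Each should be a full parallel class (size 3, covers all 9 points).
  Class 1 (3 blocks): {2,3,5}; {0,1,7}; {4,6,8}. Points covered: [0, 1, 2, 3, 4, 5, 6, 7, 8].
  Class 2 (3 blocks): {1,3,6}; {4,5,7}; {0,2,8}. Points covered: [0, 1, 2, 3, 4, 5, 6, 7, 8].
  Class 3 (3 blocks): {0,5,6}; {3,7,8}; {1,2,4}. Points covered: [0, 1, 2, 3, 4, 5, 6, 7, 8].
  Class 4 (3 blocks): {2,6,7}; {0,3,4}; {1,5,8}. Points covered: [0, 1, 2, 3, 4, 5, 6, 7, 8].
All classes full (size 3)? YES. All classes cover every point? YES.
Resolvable? YES.

YES


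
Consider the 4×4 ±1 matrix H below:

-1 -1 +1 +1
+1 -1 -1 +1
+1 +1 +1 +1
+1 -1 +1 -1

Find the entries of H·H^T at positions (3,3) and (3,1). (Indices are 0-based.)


Row 1 of H: [1, -1, -1, 1].
Row 3 of H: [1, -1, 1, -1].
(H·H^T)[3][3] = Σ_j H[3][j]·H[3][j] = (1)² + (-1)² + (1)² + (-1)² = 1 + 1 + 1 + 1 = 4.
(H·H^T)[3][1] = Σ_j H[3][j]·H[1][j] = (1)·(1) + (-1)·(-1) + (1)·(-1) + (-1)·(1) = 1 + 1 + -1 + -1 = 0.
So rows 3 and 1 are orthogonal; the diagonal entry equals n = 4.

(3,3) entry = 4; (3,1) entry = 0.


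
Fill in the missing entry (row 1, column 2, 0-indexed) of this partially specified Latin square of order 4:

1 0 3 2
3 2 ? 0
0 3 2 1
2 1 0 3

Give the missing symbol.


Row 1 contains symbols [0, 2, 3] — missing [1].
Column 2 contains symbols [0, 2, 3] — missing [1].
The missing symbol must appear in both missing sets; intersection = [1].
Therefore the hidden value is 1.

Missing value = 1.


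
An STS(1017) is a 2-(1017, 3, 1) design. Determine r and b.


An STS(v) is a 2-(v, 3, 1) BIBD: block size k = 3, λ = 1.
Replication: r(k − 1) = λ(v − 1) ⇒ r·2 = 1017 − 1 = 1016 ⇒ r = 508.
Block count: b = v(v − 1)/6 = 1017·1016/6 = 1033272/6 = 172212.
(Check via bk = vr: 172212·3 = 516636 = 1017·508 = 516636 ✓.)

r = 508, b = 172212.


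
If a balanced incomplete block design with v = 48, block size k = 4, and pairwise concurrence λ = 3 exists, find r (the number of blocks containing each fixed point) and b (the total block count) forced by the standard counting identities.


Any 2-(v, k, λ) BIBD satisfies two necessary conditions:
  (i)  Each point sits in r blocks, and counting incidences through any fixed point gives r(k − 1) = λ(v − 1), so r = λ(v − 1)/(k − 1).
  (ii) Total incidences bk = vr, so b = vr/k.
Step 1: r = λ(v − 1)/(k − 1) = 3·(48 − 1)/(4 − 1) = 3·47/3 = 141/3 = 47.
Step 2: b = vr/k = 48·47/4 = 2256/4 = 564.
Check integrality: r = 47 ∈ Z ✓, b = 564 ∈ Z ✓.
(These identities are necessary conditions: they determine r and b for any design with these parameters, but do not by themselves prove that one exists.)

r = 47, b = 564.


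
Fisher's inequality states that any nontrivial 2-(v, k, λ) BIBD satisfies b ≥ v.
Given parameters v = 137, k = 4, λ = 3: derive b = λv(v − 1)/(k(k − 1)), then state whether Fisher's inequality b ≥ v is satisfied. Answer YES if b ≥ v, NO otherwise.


b = λv(v − 1)/(k(k − 1)) = 3·137·136/(4·3) = 55896/12 = 4658.
Compare with v = 137: b ≥ v, so Fisher's inequality holds.

YES


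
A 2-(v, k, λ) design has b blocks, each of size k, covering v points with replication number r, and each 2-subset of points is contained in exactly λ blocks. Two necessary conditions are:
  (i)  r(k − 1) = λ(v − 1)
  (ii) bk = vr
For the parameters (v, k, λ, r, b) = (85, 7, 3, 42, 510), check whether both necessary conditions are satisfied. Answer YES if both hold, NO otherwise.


Condition (i): r(k − 1) = 42·6 = 252; λ(v − 1) = 3·84 = 252. Match? YES.
Condition (ii): bk = 510·7 = 3570; vr = 85·42 = 3570. Match? YES.
Both conditions hold? YES.

YES


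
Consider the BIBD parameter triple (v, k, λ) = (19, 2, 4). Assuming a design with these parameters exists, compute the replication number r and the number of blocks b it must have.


Any 2-(v, k, λ) BIBD satisfies two necessary conditions:
  (i)  Each point sits in r blocks, and counting incidences through any fixed point gives r(k − 1) = λ(v − 1), so r = λ(v − 1)/(k − 1).
  (ii) Total incidences bk = vr, so b = vr/k.
Step 1: r = λ(v − 1)/(k − 1) = 4·(19 − 1)/(2 − 1) = 4·18/1 = 72/1 = 72.
Step 2: b = vr/k = 19·72/2 = 1368/2 = 684.
Check integrality: r = 72 ∈ Z ✓, b = 684 ∈ Z ✓.
(These identities are necessary conditions: they determine r and b for any design with these parameters, but do not by themselves prove that one exists.)

r = 72, b = 684.


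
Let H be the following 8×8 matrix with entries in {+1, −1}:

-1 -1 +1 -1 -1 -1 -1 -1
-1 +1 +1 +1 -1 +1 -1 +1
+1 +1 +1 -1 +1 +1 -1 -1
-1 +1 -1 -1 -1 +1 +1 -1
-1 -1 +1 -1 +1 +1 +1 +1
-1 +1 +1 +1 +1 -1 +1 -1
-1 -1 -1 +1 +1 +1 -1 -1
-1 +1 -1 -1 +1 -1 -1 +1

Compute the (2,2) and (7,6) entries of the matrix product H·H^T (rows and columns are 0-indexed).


Row 2 of H: [1, 1, 1, -1, 1, 1, -1, -1].
Row 6 of H: [-1, -1, -1, 1, 1, 1, -1, -1].
Row 7 of H: [-1, 1, -1, -1, 1, -1, -1, 1].
(H·H^T)[2][2] = Σ_j H[2][j]·H[2][j] = (1)² + (1)² + (1)² + (-1)² + (1)² + (1)² + (-1)² + (-1)² = 1 + 1 + 1 + 1 + 1 + 1 + 1 + 1 = 8.
(H·H^T)[7][6] = Σ_j H[7][j]·H[6][j] = (-1)·(-1) + (1)·(-1) + (-1)·(-1) + (-1)·(1) + (1)·(1) + (-1)·(1) + (-1)·(-1) + (1)·(-1) = 1 + -1 + 1 + -1 + 1 + -1 + 1 + -1 = 0.
So rows 7 and 6 are orthogonal; the diagonal entry equals n = 8.

(2,2) entry = 8; (7,6) entry = 0.


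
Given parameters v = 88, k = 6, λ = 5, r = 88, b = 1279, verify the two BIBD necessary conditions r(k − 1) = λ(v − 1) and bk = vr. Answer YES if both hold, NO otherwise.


Condition (i): r(k − 1) = 88·5 = 440; λ(v − 1) = 5·87 = 435. Match? NO.
Condition (ii): bk = 1279·6 = 7674; vr = 88·88 = 7744. Match? NO.
Both conditions hold? NO.

NO


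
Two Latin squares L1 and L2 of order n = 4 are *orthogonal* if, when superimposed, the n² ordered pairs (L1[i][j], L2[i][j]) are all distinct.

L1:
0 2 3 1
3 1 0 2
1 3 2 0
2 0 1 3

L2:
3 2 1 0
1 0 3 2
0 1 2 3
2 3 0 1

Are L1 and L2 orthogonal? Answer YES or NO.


Form the n² = 16 superimposed pairs (L1[i][j], L2[i][j]), row by row (rows and columns indexed from 0):
row 0: (0,3) (2,2) (3,1) (1,0)
row 1: (3,1) (1,0) (0,3) (2,2)
row 2: (1,0) (3,1) (2,2) (0,3)
row 3: (2,2) (0,3) (1,0) (3,1)
Orthogonality requires all 16 pairs distinct.
But the pair (3,1) repeats: cell (0,2) has L1 = 3, L2 = 1, and cell (1,0) has L1 = 3, L2 = 1.
A repeated pair means some other pair never occurs (only 4 distinct pairs out of 16), so the squares are not orthogonal.
Conclusion: NO.

NO


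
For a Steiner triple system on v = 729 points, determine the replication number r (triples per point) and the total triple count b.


An STS(v) is a 2-(v, 3, 1) BIBD: block size k = 3, λ = 1.
Replication: r(k − 1) = λ(v − 1) ⇒ r·2 = 729 − 1 = 728 ⇒ r = 364.
Block count: bk = vr ⇒ b·3 = 729·364 = 265356 ⇒ b = 88452.

r = 364, b = 88452.


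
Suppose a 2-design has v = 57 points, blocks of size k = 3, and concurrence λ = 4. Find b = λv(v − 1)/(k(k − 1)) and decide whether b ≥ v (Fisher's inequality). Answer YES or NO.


r = λ(v − 1)/(k − 1) = 4·56/2 = 112.
b = vr/k = 57·112/3 = 2128.
Fisher's inequality: b ≥ v ⇔ 2128 ≥ 57? YES.

YES


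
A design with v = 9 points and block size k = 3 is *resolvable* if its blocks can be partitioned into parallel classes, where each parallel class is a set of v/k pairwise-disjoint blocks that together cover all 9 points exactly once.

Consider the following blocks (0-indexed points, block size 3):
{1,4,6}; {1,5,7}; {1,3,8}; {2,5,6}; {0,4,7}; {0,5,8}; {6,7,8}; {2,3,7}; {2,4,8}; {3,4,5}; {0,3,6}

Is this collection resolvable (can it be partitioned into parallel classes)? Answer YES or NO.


v = 9, block size k = 3, number of blocks = 11.
For resolvability, blocks must partition into parallel classes of size v/k = 3.
Total blocks must therefore be a multiple of 3: 11 = 3·3 + 2 ⇒ not divisible ✗.
Resolvable? NO.

NO


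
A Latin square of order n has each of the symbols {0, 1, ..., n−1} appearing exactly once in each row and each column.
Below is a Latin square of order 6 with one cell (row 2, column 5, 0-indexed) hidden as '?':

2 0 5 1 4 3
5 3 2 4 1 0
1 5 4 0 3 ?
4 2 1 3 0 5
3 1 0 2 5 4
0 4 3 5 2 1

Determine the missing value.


Row 2 contains symbols [0, 1, 3, 4, 5] — missing [2].
Column 5 contains symbols [0, 1, 3, 4, 5] — missing [2].
The missing symbol must appear in both missing sets; intersection = [2].
Therefore the hidden value is 2.

Missing value = 2.


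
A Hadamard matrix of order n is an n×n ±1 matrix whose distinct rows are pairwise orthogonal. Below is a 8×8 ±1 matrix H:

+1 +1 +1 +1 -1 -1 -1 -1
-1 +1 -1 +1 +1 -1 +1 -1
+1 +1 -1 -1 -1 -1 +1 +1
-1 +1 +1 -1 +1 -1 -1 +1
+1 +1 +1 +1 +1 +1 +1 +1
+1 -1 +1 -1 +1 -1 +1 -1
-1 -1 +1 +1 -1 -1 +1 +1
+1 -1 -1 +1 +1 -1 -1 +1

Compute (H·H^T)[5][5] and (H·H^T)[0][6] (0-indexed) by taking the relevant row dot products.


Row 0 of H: [1, 1, 1, 1, -1, -1, -1, -1].
Row 5 of H: [1, -1, 1, -1, 1, -1, 1, -1].
Row 6 of H: [-1, -1, 1, 1, -1, -1, 1, 1].
(H·H^T)[5][5] = Σ_j H[5][j]·H[5][j] = (1)² + (-1)² + (1)² + (-1)² + (1)² + (-1)² + (1)² + (-1)² = 1 + 1 + 1 + 1 + 1 + 1 + 1 + 1 = 8.
(H·H^T)[0][6] = Σ_j H[0][j]·H[6][j] = (1)·(-1) + (1)·(-1) + (1)·(1) + (1)·(1) + (-1)·(-1) + (-1)·(-1) + (-1)·(1) + (-1)·(1) = -1 + -1 + 1 + 1 + 1 + 1 + -1 + -1 = 0.
So rows 0 and 6 are orthogonal; the diagonal entry equals n = 8.

(5,5) entry = 8; (0,6) entry = 0.


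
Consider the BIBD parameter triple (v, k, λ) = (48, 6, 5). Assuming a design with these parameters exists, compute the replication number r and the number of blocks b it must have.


Any 2-(v, k, λ) BIBD satisfies two necessary conditions:
  (i)  Each point sits in r blocks, and counting incidences through any fixed point gives r(k − 1) = λ(v − 1), so r = λ(v − 1)/(k − 1).
  (ii) Total incidences bk = vr, so b = vr/k.
Step 1: r = λ(v − 1)/(k − 1) = 5·(48 − 1)/(6 − 1) = 5·47/5 = 235/5 = 47.
Step 2: b = vr/k = 48·47/6 = 2256/6 = 376.
Check integrality: r = 47 ∈ Z ✓, b = 376 ∈ Z ✓.
(These identities are necessary conditions: they determine r and b for any design with these parameters, but do not by themselves prove that one exists.)

r = 47, b = 376.


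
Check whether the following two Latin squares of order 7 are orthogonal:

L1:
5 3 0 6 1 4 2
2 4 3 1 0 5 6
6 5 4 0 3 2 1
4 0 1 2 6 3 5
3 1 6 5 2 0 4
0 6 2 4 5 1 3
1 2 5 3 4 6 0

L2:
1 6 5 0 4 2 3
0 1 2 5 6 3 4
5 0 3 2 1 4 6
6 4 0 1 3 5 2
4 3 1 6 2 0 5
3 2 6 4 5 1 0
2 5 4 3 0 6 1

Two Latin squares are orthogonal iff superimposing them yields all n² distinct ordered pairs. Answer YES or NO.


Form the n² = 49 superimposed pairs (L1[i][j], L2[i][j]), row by row (rows and columns indexed from 0):
row 0: (5,1) (3,6) (0,5) (6,0) (1,4) (4,2) (2,3)
row 1: (2,0) (4,1) (3,2) (1,5) (0,6) (5,3) (6,4)
row 2: (6,5) (5,0) (4,3) (0,2) (3,1) (2,4) (1,6)
row 3: (4,6) (0,4) (1,0) (2,1) (6,3) (3,5) (5,2)
row 4: (3,4) (1,3) (6,1) (5,6) (2,2) (0,0) (4,5)
row 5: (0,3) (6,2) (2,6) (4,4) (5,5) (1,1) (3,0)
row 6: (1,2) (2,5) (5,4) (3,3) (4,0) (6,6) (0,1)
Orthogonality requires all 49 pairs distinct.
Check by first coordinate: for each symbol s of L1, list the L2 entries in the n cells where L1 = s; they must all differ.
  L1 = 0: L2 entries (in reading order) 5, 6, 2, 4, 0, 3, 1 — all 7 distinct ✓
  L1 = 1: L2 entries (in reading order) 4, 5, 6, 0, 3, 1, 2 — all 7 distinct ✓
  L1 = 2: L2 entries (in reading order) 3, 0, 4, 1, 2, 6, 5 — all 7 distinct ✓
  L1 = 3: L2 entries (in reading order) 6, 2, 1, 5, 4, 0, 3 — all 7 distinct ✓
  L1 = 4: L2 entries (in reading order) 2, 1, 3, 6, 5, 4, 0 — all 7 distinct ✓
  L1 = 5: L2 entries (in reading order) 1, 3, 0, 2, 6, 5, 4 — all 7 distinct ✓
  L1 = 6: L2 entries (in reading order) 0, 4, 5, 3, 1, 2, 6 — all 7 distinct ✓
Every symbol of L1 meets every symbol of L2 exactly once, so all 49 pairs are distinct (49 of 49).
Conclusion: YES.

YES


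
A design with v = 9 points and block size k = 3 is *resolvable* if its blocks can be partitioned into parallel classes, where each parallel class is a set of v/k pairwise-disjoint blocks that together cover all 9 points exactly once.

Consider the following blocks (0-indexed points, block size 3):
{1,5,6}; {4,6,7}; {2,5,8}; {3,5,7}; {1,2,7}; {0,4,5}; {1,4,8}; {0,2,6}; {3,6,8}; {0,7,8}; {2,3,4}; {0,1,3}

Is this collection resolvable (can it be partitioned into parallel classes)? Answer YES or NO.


v = 9, block size k = 3, number of blocks = 12.
For resolvability, blocks must partition into parallel classes of size v/k = 3.
Total blocks must therefore be a multiple of 3: 12 = 3·4 + 0 ⇒ divisible ✓.
Greedy packing gives 4 candidate class(es). Each should be a full parallel class (size 3, covers all 9 points).
  Class 1 (3 blocks): {1,5,6}; {0,7,8}; {2,3,4}. Points covered: [0, 1, 2, 3, 4, 5, 6, 7, 8].
  Class 2 (3 blocks): {4,6,7}; {2,5,8}; {0,1,3}. Points covered: [0, 1, 2, 3, 4, 5, 6, 7, 8].
  Class 3 (3 blocks): {3,5,7}; {1,4,8}; {0,2,6}. Points covered: [0, 1, 2, 3, 4, 5, 6, 7, 8].
  Class 4 (3 blocks): {1,2,7}; {0,4,5}; {3,6,8}. Points covered: [0, 1, 2, 3, 4, 5, 6, 7, 8].
All classes full (size 3)? YES. All classes cover every point? YES.
Resolvable? YES.

YES


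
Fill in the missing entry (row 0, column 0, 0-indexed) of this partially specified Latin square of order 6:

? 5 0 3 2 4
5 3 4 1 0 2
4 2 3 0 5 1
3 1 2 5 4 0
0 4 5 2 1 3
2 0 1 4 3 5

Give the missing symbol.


Row 0 contains symbols [0, 2, 3, 4, 5] — missing [1].
Column 0 contains symbols [0, 2, 3, 4, 5] — missing [1].
The missing symbol must appear in both missing sets; intersection = [1].
Therefore the hidden value is 1.

Missing value = 1.


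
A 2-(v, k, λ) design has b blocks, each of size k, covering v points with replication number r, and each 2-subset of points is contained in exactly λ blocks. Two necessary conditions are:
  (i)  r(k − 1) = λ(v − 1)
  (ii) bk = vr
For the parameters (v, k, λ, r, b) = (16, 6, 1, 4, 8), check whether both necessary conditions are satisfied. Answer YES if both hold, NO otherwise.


Condition (i): r(k − 1) = 4·5 = 20; λ(v − 1) = 1·15 = 15. Match? NO.
Condition (ii): bk = 8·6 = 48; vr = 16·4 = 64. Match? NO.
Both conditions hold? NO.

NO


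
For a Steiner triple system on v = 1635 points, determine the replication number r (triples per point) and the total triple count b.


An STS(v) is a 2-(v, 3, 1) BIBD: block size k = 3, λ = 1.
Replication: r(k − 1) = λ(v − 1) ⇒ r·2 = 1635 − 1 = 1634 ⇒ r = 817.
Block count: bk = vr ⇒ b·3 = 1635·817 = 1335795 ⇒ b = 445265.

r = 817, b = 445265.


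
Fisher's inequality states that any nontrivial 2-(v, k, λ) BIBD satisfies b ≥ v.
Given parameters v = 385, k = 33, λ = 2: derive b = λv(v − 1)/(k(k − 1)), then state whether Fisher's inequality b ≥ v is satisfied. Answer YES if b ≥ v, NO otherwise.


r = λ(v − 1)/(k − 1) = 2·384/32 = 24.
b = vr/k = 385·24/33 = 280.
Fisher's inequality: b ≥ v ⇔ 280 ≥ 385? NO.

NO


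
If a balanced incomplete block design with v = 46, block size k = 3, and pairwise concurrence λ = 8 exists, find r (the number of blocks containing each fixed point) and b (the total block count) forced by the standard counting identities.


Any 2-(v, k, λ) BIBD satisfies two necessary conditions:
  (i)  Each point sits in r blocks, and counting incidences through any fixed point gives r(k − 1) = λ(v − 1), so r = λ(v − 1)/(k − 1).
  (ii) Total incidences bk = vr, so b = vr/k.
Step 1: r = λ(v − 1)/(k − 1) = 8·(46 − 1)/(3 − 1) = 8·45/2 = 360/2 = 180.
Step 2: b = vr/k = 46·180/3 = 8280/3 = 2760.
Check integrality: r = 180 ∈ Z ✓, b = 2760 ∈ Z ✓.
(These identities are necessary conditions: they determine r and b for any design with these parameters, but do not by themselves prove that one exists.)

r = 180, b = 2760.
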